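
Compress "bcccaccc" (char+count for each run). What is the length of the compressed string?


Input: bcccaccc
Runs:
  'b' x 1 => "b1"
  'c' x 3 => "c3"
  'a' x 1 => "a1"
  'c' x 3 => "c3"
Compressed: "b1c3a1c3"
Compressed length: 8

8


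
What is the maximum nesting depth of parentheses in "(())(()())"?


Input: "(())(()())"
Tracking depth:
  Position 0 '(': depth becomes 1
  Position 1 '(': depth becomes 2
  Position 2 ')': depth becomes 1
  Position 3 ')': depth becomes 0
  Position 4 '(': depth becomes 1
  Position 5 '(': depth becomes 2
  Position 6 ')': depth becomes 1
  Position 7 '(': depth becomes 2
  Position 8 ')': depth becomes 1
  Position 9 ')': depth becomes 0
Maximum depth reached: 2

2


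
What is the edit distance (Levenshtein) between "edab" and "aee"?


Computing edit distance: "edab" -> "aee"
DP table:
           a    e    e
      0    1    2    3
  e   1    1    1    2
  d   2    2    2    2
  a   3    2    3    3
  b   4    3    3    4
Edit distance = dp[4][3] = 4

4


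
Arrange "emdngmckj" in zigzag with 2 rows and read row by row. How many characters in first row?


Zigzag "emdngmckj" into 2 rows:
Placing characters:
  'e' => row 0
  'm' => row 1
  'd' => row 0
  'n' => row 1
  'g' => row 0
  'm' => row 1
  'c' => row 0
  'k' => row 1
  'j' => row 0
Rows:
  Row 0: "edgcj"
  Row 1: "mnmk"
First row length: 5

5


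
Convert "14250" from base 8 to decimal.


Input: "14250" in base 8
Positional expansion:
  Digit '1' (value 1) x 8^4 = 4096
  Digit '4' (value 4) x 8^3 = 2048
  Digit '2' (value 2) x 8^2 = 128
  Digit '5' (value 5) x 8^1 = 40
  Digit '0' (value 0) x 8^0 = 0
Sum = 6312

6312


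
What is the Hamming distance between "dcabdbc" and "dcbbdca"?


Comparing "dcabdbc" and "dcbbdca" position by position:
  Position 0: 'd' vs 'd' => same
  Position 1: 'c' vs 'c' => same
  Position 2: 'a' vs 'b' => differ
  Position 3: 'b' vs 'b' => same
  Position 4: 'd' vs 'd' => same
  Position 5: 'b' vs 'c' => differ
  Position 6: 'c' vs 'a' => differ
Total differences (Hamming distance): 3

3


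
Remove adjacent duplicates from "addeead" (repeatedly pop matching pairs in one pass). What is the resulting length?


Input: addeead
Stack-based adjacent duplicate removal:
  Read 'a': push. Stack: a
  Read 'd': push. Stack: ad
  Read 'd': matches stack top 'd' => pop. Stack: a
  Read 'e': push. Stack: ae
  Read 'e': matches stack top 'e' => pop. Stack: a
  Read 'a': matches stack top 'a' => pop. Stack: (empty)
  Read 'd': push. Stack: d
Final stack: "d" (length 1)

1


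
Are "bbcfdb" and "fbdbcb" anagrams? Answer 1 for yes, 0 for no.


Strings: "bbcfdb", "fbdbcb"
Sorted first:  bbbcdf
Sorted second: bbbcdf
Sorted forms match => anagrams

1


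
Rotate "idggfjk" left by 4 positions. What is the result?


Input: "idggfjk", rotate left by 4
First 4 characters: "idgg"
Remaining characters: "fjk"
Concatenate remaining + first: "fjk" + "idgg" = "fjkidgg"

fjkidgg


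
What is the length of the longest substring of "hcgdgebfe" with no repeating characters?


Input: "hcgdgebfe"
Sliding window (track last position of each char):
  Position 0 ('h'): window [0,0] length 1 -- new best
  Position 1 ('c'): window [0,1] length 2 -- new best
  Position 2 ('g'): window [0,2] length 3 -- new best
  Position 3 ('d'): window [0,3] length 4 -- new best
  Position 4 ('g'): repeat (last at 2), move window start to 3
  Position 4 ('g'): window [3,4] length 2
  Position 5 ('e'): window [3,5] length 3
  Position 6 ('b'): window [3,6] length 4
  Position 7 ('f'): window [3,7] length 5 -- new best
  Position 8 ('e'): repeat (last at 5), move window start to 6
  Position 8 ('e'): window [6,8] length 3
Longest substring with no repeats: "dgebf" with length 5

5


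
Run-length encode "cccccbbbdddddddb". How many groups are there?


Input: cccccbbbdddddddb
Scanning for consecutive runs:
  Group 1: 'c' x 5 (positions 0-4)
  Group 2: 'b' x 3 (positions 5-7)
  Group 3: 'd' x 7 (positions 8-14)
  Group 4: 'b' x 1 (positions 15-15)
Total groups: 4

4


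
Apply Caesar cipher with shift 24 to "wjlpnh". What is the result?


Caesar cipher: shift "wjlpnh" by 24
  'w' (pos 22) + 24 = pos 20 = 'u'
  'j' (pos 9) + 24 = pos 7 = 'h'
  'l' (pos 11) + 24 = pos 9 = 'j'
  'p' (pos 15) + 24 = pos 13 = 'n'
  'n' (pos 13) + 24 = pos 11 = 'l'
  'h' (pos 7) + 24 = pos 5 = 'f'
Result: uhjnlf

uhjnlf


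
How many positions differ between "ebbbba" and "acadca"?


Comparing "ebbbba" and "acadca" position by position:
  Position 0: 'e' vs 'a' => DIFFER
  Position 1: 'b' vs 'c' => DIFFER
  Position 2: 'b' vs 'a' => DIFFER
  Position 3: 'b' vs 'd' => DIFFER
  Position 4: 'b' vs 'c' => DIFFER
  Position 5: 'a' vs 'a' => same
Positions that differ: 5

5


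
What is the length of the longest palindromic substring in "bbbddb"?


Input: "bbbddb"
Checking substrings for palindromes:
  [2:6] "bddb" (len 4) => palindrome
  [0:3] "bbb" (len 3) => palindrome
  [0:2] "bb" (len 2) => palindrome
  [1:3] "bb" (len 2) => palindrome
  [3:5] "dd" (len 2) => palindrome
Longest palindromic substring: "bddb" with length 4

4


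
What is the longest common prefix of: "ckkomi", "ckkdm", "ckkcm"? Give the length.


Words: ckkomi, ckkdm, ckkcm
  Position 0: all 'c' => match
  Position 1: all 'k' => match
  Position 2: all 'k' => match
  Position 3: ('o', 'd', 'c') => mismatch, stop
LCP = "ckk" (length 3)

3


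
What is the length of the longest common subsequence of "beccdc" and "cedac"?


LCS of "beccdc" and "cedac"
DP table:
           c    e    d    a    c
      0    0    0    0    0    0
  b   0    0    0    0    0    0
  e   0    0    1    1    1    1
  c   0    1    1    1    1    2
  c   0    1    1    1    1    2
  d   0    1    1    2    2    2
  c   0    1    1    2    2    3
LCS length = dp[6][5] = 3

3


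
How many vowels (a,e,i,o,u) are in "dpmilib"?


Input: dpmilib
Checking each character:
  'd' at position 0: consonant
  'p' at position 1: consonant
  'm' at position 2: consonant
  'i' at position 3: vowel (running total: 1)
  'l' at position 4: consonant
  'i' at position 5: vowel (running total: 2)
  'b' at position 6: consonant
Total vowels: 2

2


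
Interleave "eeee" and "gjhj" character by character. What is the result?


Interleaving "eeee" and "gjhj":
  Position 0: 'e' from first, 'g' from second => "eg"
  Position 1: 'e' from first, 'j' from second => "ej"
  Position 2: 'e' from first, 'h' from second => "eh"
  Position 3: 'e' from first, 'j' from second => "ej"
Result: egejehej

egejehej


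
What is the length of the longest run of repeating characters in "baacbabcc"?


Input: "baacbabcc"
Scanning for longest run:
  Position 1 ('a'): new char, reset run to 1
  Position 2 ('a'): continues run of 'a', length=2
  Position 3 ('c'): new char, reset run to 1
  Position 4 ('b'): new char, reset run to 1
  Position 5 ('a'): new char, reset run to 1
  Position 6 ('b'): new char, reset run to 1
  Position 7 ('c'): new char, reset run to 1
  Position 8 ('c'): continues run of 'c', length=2
Longest run: 'a' with length 2

2


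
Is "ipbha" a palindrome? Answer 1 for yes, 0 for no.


Input: ipbha
Reversed: ahbpi
  Compare pos 0 ('i') with pos 4 ('a'): MISMATCH
  Compare pos 1 ('p') with pos 3 ('h'): MISMATCH
Result: not a palindrome

0


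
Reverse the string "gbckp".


Input: gbckp
Reading characters right to left:
  Position 4: 'p'
  Position 3: 'k'
  Position 2: 'c'
  Position 1: 'b'
  Position 0: 'g'
Reversed: pkcbg

pkcbg


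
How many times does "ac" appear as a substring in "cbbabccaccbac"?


Searching for "ac" in "cbbabccaccbac"
Scanning each position:
  Position 0: "cb" => no
  Position 1: "bb" => no
  Position 2: "ba" => no
  Position 3: "ab" => no
  Position 4: "bc" => no
  Position 5: "cc" => no
  Position 6: "ca" => no
  Position 7: "ac" => MATCH
  Position 8: "cc" => no
  Position 9: "cb" => no
  Position 10: "ba" => no
  Position 11: "ac" => MATCH
Total occurrences: 2

2


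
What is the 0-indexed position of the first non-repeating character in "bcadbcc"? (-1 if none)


Input: bcadbcc
Character frequencies:
  'a': 1
  'b': 2
  'c': 3
  'd': 1
Scanning left to right for freq == 1:
  Position 0 ('b'): freq=2, skip
  Position 1 ('c'): freq=3, skip
  Position 2 ('a'): unique! => answer = 2

2


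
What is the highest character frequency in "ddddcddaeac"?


Input: ddddcddaeac
Character counts:
  'a': 2
  'c': 2
  'd': 6
  'e': 1
Maximum frequency: 6

6


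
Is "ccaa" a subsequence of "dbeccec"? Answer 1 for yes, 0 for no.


Check if "ccaa" is a subsequence of "dbeccec"
Greedy scan:
  Position 0 ('d'): no match needed
  Position 1 ('b'): no match needed
  Position 2 ('e'): no match needed
  Position 3 ('c'): matches sub[0] = 'c'
  Position 4 ('c'): matches sub[1] = 'c'
  Position 5 ('e'): no match needed
  Position 6 ('c'): no match needed
Only matched 2/4 characters => not a subsequence

0


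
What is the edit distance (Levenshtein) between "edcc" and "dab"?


Computing edit distance: "edcc" -> "dab"
DP table:
           d    a    b
      0    1    2    3
  e   1    1    2    3
  d   2    1    2    3
  c   3    2    2    3
  c   4    3    3    3
Edit distance = dp[4][3] = 3

3


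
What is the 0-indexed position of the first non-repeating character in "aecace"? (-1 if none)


Input: aecace
Character frequencies:
  'a': 2
  'c': 2
  'e': 2
Scanning left to right for freq == 1:
  Position 0 ('a'): freq=2, skip
  Position 1 ('e'): freq=2, skip
  Position 2 ('c'): freq=2, skip
  Position 3 ('a'): freq=2, skip
  Position 4 ('c'): freq=2, skip
  Position 5 ('e'): freq=2, skip
  No unique character found => answer = -1

-1


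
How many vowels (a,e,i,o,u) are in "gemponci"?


Input: gemponci
Checking each character:
  'g' at position 0: consonant
  'e' at position 1: vowel (running total: 1)
  'm' at position 2: consonant
  'p' at position 3: consonant
  'o' at position 4: vowel (running total: 2)
  'n' at position 5: consonant
  'c' at position 6: consonant
  'i' at position 7: vowel (running total: 3)
Total vowels: 3

3


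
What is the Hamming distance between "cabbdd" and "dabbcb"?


Comparing "cabbdd" and "dabbcb" position by position:
  Position 0: 'c' vs 'd' => differ
  Position 1: 'a' vs 'a' => same
  Position 2: 'b' vs 'b' => same
  Position 3: 'b' vs 'b' => same
  Position 4: 'd' vs 'c' => differ
  Position 5: 'd' vs 'b' => differ
Total differences (Hamming distance): 3

3


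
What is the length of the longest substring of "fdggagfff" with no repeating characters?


Input: "fdggagfff"
Sliding window (track last position of each char):
  Position 0 ('f'): window [0,0] length 1 -- new best
  Position 1 ('d'): window [0,1] length 2 -- new best
  Position 2 ('g'): window [0,2] length 3 -- new best
  Position 3 ('g'): repeat (last at 2), move window start to 3
  Position 3 ('g'): window [3,3] length 1
  Position 4 ('a'): window [3,4] length 2
  Position 5 ('g'): repeat (last at 3), move window start to 4
  Position 5 ('g'): window [4,5] length 2
  Position 6 ('f'): window [4,6] length 3
  Position 7 ('f'): repeat (last at 6), move window start to 7
  Position 7 ('f'): window [7,7] length 1
  Position 8 ('f'): repeat (last at 7), move window start to 8
  Position 8 ('f'): window [8,8] length 1
Longest substring with no repeats: "fdg" with length 3

3


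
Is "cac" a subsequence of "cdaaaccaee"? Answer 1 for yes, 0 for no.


Check if "cac" is a subsequence of "cdaaaccaee"
Greedy scan:
  Position 0 ('c'): matches sub[0] = 'c'
  Position 1 ('d'): no match needed
  Position 2 ('a'): matches sub[1] = 'a'
  Position 3 ('a'): no match needed
  Position 4 ('a'): no match needed
  Position 5 ('c'): matches sub[2] = 'c'
  Position 6 ('c'): no match needed
  Position 7 ('a'): no match needed
  Position 8 ('e'): no match needed
  Position 9 ('e'): no match needed
All 3 characters matched => is a subsequence

1


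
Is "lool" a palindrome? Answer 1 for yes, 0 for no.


Input: lool
Reversed: lool
  Compare pos 0 ('l') with pos 3 ('l'): match
  Compare pos 1 ('o') with pos 2 ('o'): match
Result: palindrome

1


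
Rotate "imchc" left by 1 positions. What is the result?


Input: "imchc", rotate left by 1
First 1 characters: "i"
Remaining characters: "mchc"
Concatenate remaining + first: "mchc" + "i" = "mchci"

mchci


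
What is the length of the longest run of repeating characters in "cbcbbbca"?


Input: "cbcbbbca"
Scanning for longest run:
  Position 1 ('b'): new char, reset run to 1
  Position 2 ('c'): new char, reset run to 1
  Position 3 ('b'): new char, reset run to 1
  Position 4 ('b'): continues run of 'b', length=2
  Position 5 ('b'): continues run of 'b', length=3
  Position 6 ('c'): new char, reset run to 1
  Position 7 ('a'): new char, reset run to 1
Longest run: 'b' with length 3

3


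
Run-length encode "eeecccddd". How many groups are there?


Input: eeecccddd
Scanning for consecutive runs:
  Group 1: 'e' x 3 (positions 0-2)
  Group 2: 'c' x 3 (positions 3-5)
  Group 3: 'd' x 3 (positions 6-8)
Total groups: 3

3


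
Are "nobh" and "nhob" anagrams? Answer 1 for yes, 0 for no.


Strings: "nobh", "nhob"
Sorted first:  bhno
Sorted second: bhno
Sorted forms match => anagrams

1


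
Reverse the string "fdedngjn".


Input: fdedngjn
Reading characters right to left:
  Position 7: 'n'
  Position 6: 'j'
  Position 5: 'g'
  Position 4: 'n'
  Position 3: 'd'
  Position 2: 'e'
  Position 1: 'd'
  Position 0: 'f'
Reversed: njgndedf

njgndedf


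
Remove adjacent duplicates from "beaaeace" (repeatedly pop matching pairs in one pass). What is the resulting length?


Input: beaaeace
Stack-based adjacent duplicate removal:
  Read 'b': push. Stack: b
  Read 'e': push. Stack: be
  Read 'a': push. Stack: bea
  Read 'a': matches stack top 'a' => pop. Stack: be
  Read 'e': matches stack top 'e' => pop. Stack: b
  Read 'a': push. Stack: ba
  Read 'c': push. Stack: bac
  Read 'e': push. Stack: bace
Final stack: "bace" (length 4)

4


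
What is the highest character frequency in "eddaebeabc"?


Input: eddaebeabc
Character counts:
  'a': 2
  'b': 2
  'c': 1
  'd': 2
  'e': 3
Maximum frequency: 3

3


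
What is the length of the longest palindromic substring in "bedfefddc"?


Input: "bedfefddc"
Checking substrings for palindromes:
  [2:7] "dfefd" (len 5) => palindrome
  [3:6] "fef" (len 3) => palindrome
  [6:8] "dd" (len 2) => palindrome
Longest palindromic substring: "dfefd" with length 5

5


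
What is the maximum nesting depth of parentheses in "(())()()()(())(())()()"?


Input: "(())()()()(())(())()()"
Tracking depth:
  Position 0 '(': depth becomes 1
  Position 1 '(': depth becomes 2
  Position 2 ')': depth becomes 1
  Position 3 ')': depth becomes 0
  Position 4 '(': depth becomes 1
  Position 5 ')': depth becomes 0
  Position 6 '(': depth becomes 1
  Position 7 ')': depth becomes 0
  Position 8 '(': depth becomes 1
  Position 9 ')': depth becomes 0
  Position 10 '(': depth becomes 1
  Position 11 '(': depth becomes 2
  Position 12 ')': depth becomes 1
  Position 13 ')': depth becomes 0
  Position 14 '(': depth becomes 1
  Position 15 '(': depth becomes 2
  Position 16 ')': depth becomes 1
  Position 17 ')': depth becomes 0
  Position 18 '(': depth becomes 1
  Position 19 ')': depth becomes 0
  Position 20 '(': depth becomes 1
  Position 21 ')': depth becomes 0
Maximum depth reached: 2

2


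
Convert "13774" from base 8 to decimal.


Input: "13774" in base 8
Positional expansion:
  Digit '1' (value 1) x 8^4 = 4096
  Digit '3' (value 3) x 8^3 = 1536
  Digit '7' (value 7) x 8^2 = 448
  Digit '7' (value 7) x 8^1 = 56
  Digit '4' (value 4) x 8^0 = 4
Sum = 6140

6140


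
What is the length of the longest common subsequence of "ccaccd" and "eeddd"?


LCS of "ccaccd" and "eeddd"
DP table:
           e    e    d    d    d
      0    0    0    0    0    0
  c   0    0    0    0    0    0
  c   0    0    0    0    0    0
  a   0    0    0    0    0    0
  c   0    0    0    0    0    0
  c   0    0    0    0    0    0
  d   0    0    0    1    1    1
LCS length = dp[6][5] = 1

1


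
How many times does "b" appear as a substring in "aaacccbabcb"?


Searching for "b" in "aaacccbabcb"
Scanning each position:
  Position 0: "a" => no
  Position 1: "a" => no
  Position 2: "a" => no
  Position 3: "c" => no
  Position 4: "c" => no
  Position 5: "c" => no
  Position 6: "b" => MATCH
  Position 7: "a" => no
  Position 8: "b" => MATCH
  Position 9: "c" => no
  Position 10: "b" => MATCH
Total occurrences: 3

3


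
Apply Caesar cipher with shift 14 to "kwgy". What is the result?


Caesar cipher: shift "kwgy" by 14
  'k' (pos 10) + 14 = pos 24 = 'y'
  'w' (pos 22) + 14 = pos 10 = 'k'
  'g' (pos 6) + 14 = pos 20 = 'u'
  'y' (pos 24) + 14 = pos 12 = 'm'
Result: ykum

ykum


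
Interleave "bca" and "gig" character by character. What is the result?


Interleaving "bca" and "gig":
  Position 0: 'b' from first, 'g' from second => "bg"
  Position 1: 'c' from first, 'i' from second => "ci"
  Position 2: 'a' from first, 'g' from second => "ag"
Result: bgciag

bgciag


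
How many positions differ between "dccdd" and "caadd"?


Comparing "dccdd" and "caadd" position by position:
  Position 0: 'd' vs 'c' => DIFFER
  Position 1: 'c' vs 'a' => DIFFER
  Position 2: 'c' vs 'a' => DIFFER
  Position 3: 'd' vs 'd' => same
  Position 4: 'd' vs 'd' => same
Positions that differ: 3

3


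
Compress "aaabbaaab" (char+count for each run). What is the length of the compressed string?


Input: aaabbaaab
Runs:
  'a' x 3 => "a3"
  'b' x 2 => "b2"
  'a' x 3 => "a3"
  'b' x 1 => "b1"
Compressed: "a3b2a3b1"
Compressed length: 8

8


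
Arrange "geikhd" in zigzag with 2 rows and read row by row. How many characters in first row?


Zigzag "geikhd" into 2 rows:
Placing characters:
  'g' => row 0
  'e' => row 1
  'i' => row 0
  'k' => row 1
  'h' => row 0
  'd' => row 1
Rows:
  Row 0: "gih"
  Row 1: "ekd"
First row length: 3

3


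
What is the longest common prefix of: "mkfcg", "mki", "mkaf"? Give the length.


Words: mkfcg, mki, mkaf
  Position 0: all 'm' => match
  Position 1: all 'k' => match
  Position 2: ('f', 'i', 'a') => mismatch, stop
LCP = "mk" (length 2)

2


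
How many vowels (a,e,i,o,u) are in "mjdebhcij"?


Input: mjdebhcij
Checking each character:
  'm' at position 0: consonant
  'j' at position 1: consonant
  'd' at position 2: consonant
  'e' at position 3: vowel (running total: 1)
  'b' at position 4: consonant
  'h' at position 5: consonant
  'c' at position 6: consonant
  'i' at position 7: vowel (running total: 2)
  'j' at position 8: consonant
Total vowels: 2

2


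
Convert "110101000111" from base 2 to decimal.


Input: "110101000111" in base 2
Positional expansion:
  Digit '1' (value 1) x 2^11 = 2048
  Digit '1' (value 1) x 2^10 = 1024
  Digit '0' (value 0) x 2^9 = 0
  Digit '1' (value 1) x 2^8 = 256
  Digit '0' (value 0) x 2^7 = 0
  Digit '1' (value 1) x 2^6 = 64
  Digit '0' (value 0) x 2^5 = 0
  Digit '0' (value 0) x 2^4 = 0
  Digit '0' (value 0) x 2^3 = 0
  Digit '1' (value 1) x 2^2 = 4
  Digit '1' (value 1) x 2^1 = 2
  Digit '1' (value 1) x 2^0 = 1
Sum = 3399

3399


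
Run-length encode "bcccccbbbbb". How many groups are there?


Input: bcccccbbbbb
Scanning for consecutive runs:
  Group 1: 'b' x 1 (positions 0-0)
  Group 2: 'c' x 5 (positions 1-5)
  Group 3: 'b' x 5 (positions 6-10)
Total groups: 3

3


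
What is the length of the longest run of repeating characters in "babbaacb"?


Input: "babbaacb"
Scanning for longest run:
  Position 1 ('a'): new char, reset run to 1
  Position 2 ('b'): new char, reset run to 1
  Position 3 ('b'): continues run of 'b', length=2
  Position 4 ('a'): new char, reset run to 1
  Position 5 ('a'): continues run of 'a', length=2
  Position 6 ('c'): new char, reset run to 1
  Position 7 ('b'): new char, reset run to 1
Longest run: 'b' with length 2

2


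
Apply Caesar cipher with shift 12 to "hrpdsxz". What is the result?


Caesar cipher: shift "hrpdsxz" by 12
  'h' (pos 7) + 12 = pos 19 = 't'
  'r' (pos 17) + 12 = pos 3 = 'd'
  'p' (pos 15) + 12 = pos 1 = 'b'
  'd' (pos 3) + 12 = pos 15 = 'p'
  's' (pos 18) + 12 = pos 4 = 'e'
  'x' (pos 23) + 12 = pos 9 = 'j'
  'z' (pos 25) + 12 = pos 11 = 'l'
Result: tdbpejl

tdbpejl


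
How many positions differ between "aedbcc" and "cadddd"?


Comparing "aedbcc" and "cadddd" position by position:
  Position 0: 'a' vs 'c' => DIFFER
  Position 1: 'e' vs 'a' => DIFFER
  Position 2: 'd' vs 'd' => same
  Position 3: 'b' vs 'd' => DIFFER
  Position 4: 'c' vs 'd' => DIFFER
  Position 5: 'c' vs 'd' => DIFFER
Positions that differ: 5

5


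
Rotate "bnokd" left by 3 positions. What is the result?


Input: "bnokd", rotate left by 3
First 3 characters: "bno"
Remaining characters: "kd"
Concatenate remaining + first: "kd" + "bno" = "kdbno"

kdbno


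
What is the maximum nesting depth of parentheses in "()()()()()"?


Input: "()()()()()"
Tracking depth:
  Position 0 '(': depth becomes 1
  Position 1 ')': depth becomes 0
  Position 2 '(': depth becomes 1
  Position 3 ')': depth becomes 0
  Position 4 '(': depth becomes 1
  Position 5 ')': depth becomes 0
  Position 6 '(': depth becomes 1
  Position 7 ')': depth becomes 0
  Position 8 '(': depth becomes 1
  Position 9 ')': depth becomes 0
Maximum depth reached: 1

1


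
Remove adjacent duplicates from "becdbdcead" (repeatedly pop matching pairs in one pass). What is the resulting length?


Input: becdbdcead
Stack-based adjacent duplicate removal:
  Read 'b': push. Stack: b
  Read 'e': push. Stack: be
  Read 'c': push. Stack: bec
  Read 'd': push. Stack: becd
  Read 'b': push. Stack: becdb
  Read 'd': push. Stack: becdbd
  Read 'c': push. Stack: becdbdc
  Read 'e': push. Stack: becdbdce
  Read 'a': push. Stack: becdbdcea
  Read 'd': push. Stack: becdbdcead
Final stack: "becdbdcead" (length 10)

10


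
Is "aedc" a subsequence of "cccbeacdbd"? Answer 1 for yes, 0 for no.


Check if "aedc" is a subsequence of "cccbeacdbd"
Greedy scan:
  Position 0 ('c'): no match needed
  Position 1 ('c'): no match needed
  Position 2 ('c'): no match needed
  Position 3 ('b'): no match needed
  Position 4 ('e'): no match needed
  Position 5 ('a'): matches sub[0] = 'a'
  Position 6 ('c'): no match needed
  Position 7 ('d'): no match needed
  Position 8 ('b'): no match needed
  Position 9 ('d'): no match needed
Only matched 1/4 characters => not a subsequence

0


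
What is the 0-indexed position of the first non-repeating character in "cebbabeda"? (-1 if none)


Input: cebbabeda
Character frequencies:
  'a': 2
  'b': 3
  'c': 1
  'd': 1
  'e': 2
Scanning left to right for freq == 1:
  Position 0 ('c'): unique! => answer = 0

0


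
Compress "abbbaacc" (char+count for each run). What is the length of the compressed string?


Input: abbbaacc
Runs:
  'a' x 1 => "a1"
  'b' x 3 => "b3"
  'a' x 2 => "a2"
  'c' x 2 => "c2"
Compressed: "a1b3a2c2"
Compressed length: 8

8


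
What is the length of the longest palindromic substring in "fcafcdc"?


Input: "fcafcdc"
Checking substrings for palindromes:
  [4:7] "cdc" (len 3) => palindrome
Longest palindromic substring: "cdc" with length 3

3


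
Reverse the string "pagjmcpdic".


Input: pagjmcpdic
Reading characters right to left:
  Position 9: 'c'
  Position 8: 'i'
  Position 7: 'd'
  Position 6: 'p'
  Position 5: 'c'
  Position 4: 'm'
  Position 3: 'j'
  Position 2: 'g'
  Position 1: 'a'
  Position 0: 'p'
Reversed: cidpcmjgap

cidpcmjgap


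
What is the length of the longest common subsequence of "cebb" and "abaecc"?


LCS of "cebb" and "abaecc"
DP table:
           a    b    a    e    c    c
      0    0    0    0    0    0    0
  c   0    0    0    0    0    1    1
  e   0    0    0    0    1    1    1
  b   0    0    1    1    1    1    1
  b   0    0    1    1    1    1    1
LCS length = dp[4][6] = 1

1


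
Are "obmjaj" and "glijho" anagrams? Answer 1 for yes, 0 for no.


Strings: "obmjaj", "glijho"
Sorted first:  abjjmo
Sorted second: ghijlo
Differ at position 0: 'a' vs 'g' => not anagrams

0


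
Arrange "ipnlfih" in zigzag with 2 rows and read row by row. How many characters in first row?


Zigzag "ipnlfih" into 2 rows:
Placing characters:
  'i' => row 0
  'p' => row 1
  'n' => row 0
  'l' => row 1
  'f' => row 0
  'i' => row 1
  'h' => row 0
Rows:
  Row 0: "infh"
  Row 1: "pli"
First row length: 4

4


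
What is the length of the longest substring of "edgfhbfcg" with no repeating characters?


Input: "edgfhbfcg"
Sliding window (track last position of each char):
  Position 0 ('e'): window [0,0] length 1 -- new best
  Position 1 ('d'): window [0,1] length 2 -- new best
  Position 2 ('g'): window [0,2] length 3 -- new best
  Position 3 ('f'): window [0,3] length 4 -- new best
  Position 4 ('h'): window [0,4] length 5 -- new best
  Position 5 ('b'): window [0,5] length 6 -- new best
  Position 6 ('f'): repeat (last at 3), move window start to 4
  Position 6 ('f'): window [4,6] length 3
  Position 7 ('c'): window [4,7] length 4
  Position 8 ('g'): window [4,8] length 5
Longest substring with no repeats: "edgfhb" with length 6

6


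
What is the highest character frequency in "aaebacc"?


Input: aaebacc
Character counts:
  'a': 3
  'b': 1
  'c': 2
  'e': 1
Maximum frequency: 3

3


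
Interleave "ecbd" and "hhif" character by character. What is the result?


Interleaving "ecbd" and "hhif":
  Position 0: 'e' from first, 'h' from second => "eh"
  Position 1: 'c' from first, 'h' from second => "ch"
  Position 2: 'b' from first, 'i' from second => "bi"
  Position 3: 'd' from first, 'f' from second => "df"
Result: ehchbidf

ehchbidf


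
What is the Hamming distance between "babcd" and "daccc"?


Comparing "babcd" and "daccc" position by position:
  Position 0: 'b' vs 'd' => differ
  Position 1: 'a' vs 'a' => same
  Position 2: 'b' vs 'c' => differ
  Position 3: 'c' vs 'c' => same
  Position 4: 'd' vs 'c' => differ
Total differences (Hamming distance): 3

3


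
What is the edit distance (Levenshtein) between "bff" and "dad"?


Computing edit distance: "bff" -> "dad"
DP table:
           d    a    d
      0    1    2    3
  b   1    1    2    3
  f   2    2    2    3
  f   3    3    3    3
Edit distance = dp[3][3] = 3

3


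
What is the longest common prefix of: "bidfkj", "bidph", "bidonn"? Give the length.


Words: bidfkj, bidph, bidonn
  Position 0: all 'b' => match
  Position 1: all 'i' => match
  Position 2: all 'd' => match
  Position 3: ('f', 'p', 'o') => mismatch, stop
LCP = "bid" (length 3)

3


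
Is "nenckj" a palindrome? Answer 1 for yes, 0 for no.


Input: nenckj
Reversed: jkcnen
  Compare pos 0 ('n') with pos 5 ('j'): MISMATCH
  Compare pos 1 ('e') with pos 4 ('k'): MISMATCH
  Compare pos 2 ('n') with pos 3 ('c'): MISMATCH
Result: not a palindrome

0


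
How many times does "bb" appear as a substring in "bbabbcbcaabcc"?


Searching for "bb" in "bbabbcbcaabcc"
Scanning each position:
  Position 0: "bb" => MATCH
  Position 1: "ba" => no
  Position 2: "ab" => no
  Position 3: "bb" => MATCH
  Position 4: "bc" => no
  Position 5: "cb" => no
  Position 6: "bc" => no
  Position 7: "ca" => no
  Position 8: "aa" => no
  Position 9: "ab" => no
  Position 10: "bc" => no
  Position 11: "cc" => no
Total occurrences: 2

2


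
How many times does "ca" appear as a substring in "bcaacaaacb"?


Searching for "ca" in "bcaacaaacb"
Scanning each position:
  Position 0: "bc" => no
  Position 1: "ca" => MATCH
  Position 2: "aa" => no
  Position 3: "ac" => no
  Position 4: "ca" => MATCH
  Position 5: "aa" => no
  Position 6: "aa" => no
  Position 7: "ac" => no
  Position 8: "cb" => no
Total occurrences: 2

2


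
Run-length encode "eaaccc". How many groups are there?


Input: eaaccc
Scanning for consecutive runs:
  Group 1: 'e' x 1 (positions 0-0)
  Group 2: 'a' x 2 (positions 1-2)
  Group 3: 'c' x 3 (positions 3-5)
Total groups: 3

3


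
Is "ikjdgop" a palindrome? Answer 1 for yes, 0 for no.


Input: ikjdgop
Reversed: pogdjki
  Compare pos 0 ('i') with pos 6 ('p'): MISMATCH
  Compare pos 1 ('k') with pos 5 ('o'): MISMATCH
  Compare pos 2 ('j') with pos 4 ('g'): MISMATCH
Result: not a palindrome

0


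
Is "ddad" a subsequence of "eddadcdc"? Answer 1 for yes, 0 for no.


Check if "ddad" is a subsequence of "eddadcdc"
Greedy scan:
  Position 0 ('e'): no match needed
  Position 1 ('d'): matches sub[0] = 'd'
  Position 2 ('d'): matches sub[1] = 'd'
  Position 3 ('a'): matches sub[2] = 'a'
  Position 4 ('d'): matches sub[3] = 'd'
  Position 5 ('c'): no match needed
  Position 6 ('d'): no match needed
  Position 7 ('c'): no match needed
All 4 characters matched => is a subsequence

1


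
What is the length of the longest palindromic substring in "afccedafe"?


Input: "afccedafe"
Checking substrings for palindromes:
  [2:4] "cc" (len 2) => palindrome
Longest palindromic substring: "cc" with length 2

2


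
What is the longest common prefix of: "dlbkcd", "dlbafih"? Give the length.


Words: dlbkcd, dlbafih
  Position 0: all 'd' => match
  Position 1: all 'l' => match
  Position 2: all 'b' => match
  Position 3: ('k', 'a') => mismatch, stop
LCP = "dlb" (length 3)

3


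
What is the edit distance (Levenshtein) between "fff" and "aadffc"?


Computing edit distance: "fff" -> "aadffc"
DP table:
           a    a    d    f    f    c
      0    1    2    3    4    5    6
  f   1    1    2    3    3    4    5
  f   2    2    2    3    3    3    4
  f   3    3    3    3    3    3    4
Edit distance = dp[3][6] = 4

4


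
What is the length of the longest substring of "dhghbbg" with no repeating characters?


Input: "dhghbbg"
Sliding window (track last position of each char):
  Position 0 ('d'): window [0,0] length 1 -- new best
  Position 1 ('h'): window [0,1] length 2 -- new best
  Position 2 ('g'): window [0,2] length 3 -- new best
  Position 3 ('h'): repeat (last at 1), move window start to 2
  Position 3 ('h'): window [2,3] length 2
  Position 4 ('b'): window [2,4] length 3
  Position 5 ('b'): repeat (last at 4), move window start to 5
  Position 5 ('b'): window [5,5] length 1
  Position 6 ('g'): window [5,6] length 2
Longest substring with no repeats: "dhg" with length 3

3


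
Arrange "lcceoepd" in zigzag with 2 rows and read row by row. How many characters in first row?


Zigzag "lcceoepd" into 2 rows:
Placing characters:
  'l' => row 0
  'c' => row 1
  'c' => row 0
  'e' => row 1
  'o' => row 0
  'e' => row 1
  'p' => row 0
  'd' => row 1
Rows:
  Row 0: "lcop"
  Row 1: "ceed"
First row length: 4

4


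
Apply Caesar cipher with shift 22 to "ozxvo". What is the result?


Caesar cipher: shift "ozxvo" by 22
  'o' (pos 14) + 22 = pos 10 = 'k'
  'z' (pos 25) + 22 = pos 21 = 'v'
  'x' (pos 23) + 22 = pos 19 = 't'
  'v' (pos 21) + 22 = pos 17 = 'r'
  'o' (pos 14) + 22 = pos 10 = 'k'
Result: kvtrk

kvtrk


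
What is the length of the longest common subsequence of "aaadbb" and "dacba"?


LCS of "aaadbb" and "dacba"
DP table:
           d    a    c    b    a
      0    0    0    0    0    0
  a   0    0    1    1    1    1
  a   0    0    1    1    1    2
  a   0    0    1    1    1    2
  d   0    1    1    1    1    2
  b   0    1    1    1    2    2
  b   0    1    1    1    2    2
LCS length = dp[6][5] = 2

2


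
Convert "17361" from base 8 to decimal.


Input: "17361" in base 8
Positional expansion:
  Digit '1' (value 1) x 8^4 = 4096
  Digit '7' (value 7) x 8^3 = 3584
  Digit '3' (value 3) x 8^2 = 192
  Digit '6' (value 6) x 8^1 = 48
  Digit '1' (value 1) x 8^0 = 1
Sum = 7921

7921


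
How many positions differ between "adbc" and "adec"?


Comparing "adbc" and "adec" position by position:
  Position 0: 'a' vs 'a' => same
  Position 1: 'd' vs 'd' => same
  Position 2: 'b' vs 'e' => DIFFER
  Position 3: 'c' vs 'c' => same
Positions that differ: 1

1


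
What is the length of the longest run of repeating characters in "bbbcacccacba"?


Input: "bbbcacccacba"
Scanning for longest run:
  Position 1 ('b'): continues run of 'b', length=2
  Position 2 ('b'): continues run of 'b', length=3
  Position 3 ('c'): new char, reset run to 1
  Position 4 ('a'): new char, reset run to 1
  Position 5 ('c'): new char, reset run to 1
  Position 6 ('c'): continues run of 'c', length=2
  Position 7 ('c'): continues run of 'c', length=3
  Position 8 ('a'): new char, reset run to 1
  Position 9 ('c'): new char, reset run to 1
  Position 10 ('b'): new char, reset run to 1
  Position 11 ('a'): new char, reset run to 1
Longest run: 'b' with length 3

3


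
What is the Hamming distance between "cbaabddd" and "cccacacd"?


Comparing "cbaabddd" and "cccacacd" position by position:
  Position 0: 'c' vs 'c' => same
  Position 1: 'b' vs 'c' => differ
  Position 2: 'a' vs 'c' => differ
  Position 3: 'a' vs 'a' => same
  Position 4: 'b' vs 'c' => differ
  Position 5: 'd' vs 'a' => differ
  Position 6: 'd' vs 'c' => differ
  Position 7: 'd' vs 'd' => same
Total differences (Hamming distance): 5

5


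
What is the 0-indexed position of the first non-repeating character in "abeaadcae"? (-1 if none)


Input: abeaadcae
Character frequencies:
  'a': 4
  'b': 1
  'c': 1
  'd': 1
  'e': 2
Scanning left to right for freq == 1:
  Position 0 ('a'): freq=4, skip
  Position 1 ('b'): unique! => answer = 1

1


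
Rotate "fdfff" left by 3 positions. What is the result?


Input: "fdfff", rotate left by 3
First 3 characters: "fdf"
Remaining characters: "ff"
Concatenate remaining + first: "ff" + "fdf" = "fffdf"

fffdf


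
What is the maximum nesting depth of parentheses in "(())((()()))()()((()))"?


Input: "(())((()()))()()((()))"
Tracking depth:
  Position 0 '(': depth becomes 1
  Position 1 '(': depth becomes 2
  Position 2 ')': depth becomes 1
  Position 3 ')': depth becomes 0
  Position 4 '(': depth becomes 1
  Position 5 '(': depth becomes 2
  Position 6 '(': depth becomes 3
  Position 7 ')': depth becomes 2
  Position 8 '(': depth becomes 3
  Position 9 ')': depth becomes 2
  Position 10 ')': depth becomes 1
  Position 11 ')': depth becomes 0
  Position 12 '(': depth becomes 1
  Position 13 ')': depth becomes 0
  Position 14 '(': depth becomes 1
  Position 15 ')': depth becomes 0
  Position 16 '(': depth becomes 1
  Position 17 '(': depth becomes 2
  Position 18 '(': depth becomes 3
  Position 19 ')': depth becomes 2
  Position 20 ')': depth becomes 1
  Position 21 ')': depth becomes 0
Maximum depth reached: 3

3


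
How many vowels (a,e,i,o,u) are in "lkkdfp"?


Input: lkkdfp
Checking each character:
  'l' at position 0: consonant
  'k' at position 1: consonant
  'k' at position 2: consonant
  'd' at position 3: consonant
  'f' at position 4: consonant
  'p' at position 5: consonant
Total vowels: 0

0


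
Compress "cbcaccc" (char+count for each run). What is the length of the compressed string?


Input: cbcaccc
Runs:
  'c' x 1 => "c1"
  'b' x 1 => "b1"
  'c' x 1 => "c1"
  'a' x 1 => "a1"
  'c' x 3 => "c3"
Compressed: "c1b1c1a1c3"
Compressed length: 10

10


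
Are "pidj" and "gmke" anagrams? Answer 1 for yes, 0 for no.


Strings: "pidj", "gmke"
Sorted first:  dijp
Sorted second: egkm
Differ at position 0: 'd' vs 'e' => not anagrams

0


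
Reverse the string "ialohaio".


Input: ialohaio
Reading characters right to left:
  Position 7: 'o'
  Position 6: 'i'
  Position 5: 'a'
  Position 4: 'h'
  Position 3: 'o'
  Position 2: 'l'
  Position 1: 'a'
  Position 0: 'i'
Reversed: oiaholai

oiaholai


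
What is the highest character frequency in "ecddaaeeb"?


Input: ecddaaeeb
Character counts:
  'a': 2
  'b': 1
  'c': 1
  'd': 2
  'e': 3
Maximum frequency: 3

3


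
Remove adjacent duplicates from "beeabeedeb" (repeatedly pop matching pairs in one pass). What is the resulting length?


Input: beeabeedeb
Stack-based adjacent duplicate removal:
  Read 'b': push. Stack: b
  Read 'e': push. Stack: be
  Read 'e': matches stack top 'e' => pop. Stack: b
  Read 'a': push. Stack: ba
  Read 'b': push. Stack: bab
  Read 'e': push. Stack: babe
  Read 'e': matches stack top 'e' => pop. Stack: bab
  Read 'd': push. Stack: babd
  Read 'e': push. Stack: babde
  Read 'b': push. Stack: babdeb
Final stack: "babdeb" (length 6)

6


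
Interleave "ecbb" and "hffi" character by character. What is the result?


Interleaving "ecbb" and "hffi":
  Position 0: 'e' from first, 'h' from second => "eh"
  Position 1: 'c' from first, 'f' from second => "cf"
  Position 2: 'b' from first, 'f' from second => "bf"
  Position 3: 'b' from first, 'i' from second => "bi"
Result: ehcfbfbi

ehcfbfbi


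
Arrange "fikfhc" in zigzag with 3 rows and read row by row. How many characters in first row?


Zigzag "fikfhc" into 3 rows:
Placing characters:
  'f' => row 0
  'i' => row 1
  'k' => row 2
  'f' => row 1
  'h' => row 0
  'c' => row 1
Rows:
  Row 0: "fh"
  Row 1: "ifc"
  Row 2: "k"
First row length: 2

2


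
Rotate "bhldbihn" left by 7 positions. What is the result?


Input: "bhldbihn", rotate left by 7
First 7 characters: "bhldbih"
Remaining characters: "n"
Concatenate remaining + first: "n" + "bhldbih" = "nbhldbih"

nbhldbih


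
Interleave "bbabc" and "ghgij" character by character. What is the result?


Interleaving "bbabc" and "ghgij":
  Position 0: 'b' from first, 'g' from second => "bg"
  Position 1: 'b' from first, 'h' from second => "bh"
  Position 2: 'a' from first, 'g' from second => "ag"
  Position 3: 'b' from first, 'i' from second => "bi"
  Position 4: 'c' from first, 'j' from second => "cj"
Result: bgbhagbicj

bgbhagbicj


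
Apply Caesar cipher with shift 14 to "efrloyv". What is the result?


Caesar cipher: shift "efrloyv" by 14
  'e' (pos 4) + 14 = pos 18 = 's'
  'f' (pos 5) + 14 = pos 19 = 't'
  'r' (pos 17) + 14 = pos 5 = 'f'
  'l' (pos 11) + 14 = pos 25 = 'z'
  'o' (pos 14) + 14 = pos 2 = 'c'
  'y' (pos 24) + 14 = pos 12 = 'm'
  'v' (pos 21) + 14 = pos 9 = 'j'
Result: stfzcmj

stfzcmj


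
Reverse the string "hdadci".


Input: hdadci
Reading characters right to left:
  Position 5: 'i'
  Position 4: 'c'
  Position 3: 'd'
  Position 2: 'a'
  Position 1: 'd'
  Position 0: 'h'
Reversed: icdadh

icdadh


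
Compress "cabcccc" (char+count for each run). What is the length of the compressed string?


Input: cabcccc
Runs:
  'c' x 1 => "c1"
  'a' x 1 => "a1"
  'b' x 1 => "b1"
  'c' x 4 => "c4"
Compressed: "c1a1b1c4"
Compressed length: 8

8


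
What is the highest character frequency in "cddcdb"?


Input: cddcdb
Character counts:
  'b': 1
  'c': 2
  'd': 3
Maximum frequency: 3

3


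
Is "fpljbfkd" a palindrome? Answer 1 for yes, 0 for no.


Input: fpljbfkd
Reversed: dkfbjlpf
  Compare pos 0 ('f') with pos 7 ('d'): MISMATCH
  Compare pos 1 ('p') with pos 6 ('k'): MISMATCH
  Compare pos 2 ('l') with pos 5 ('f'): MISMATCH
  Compare pos 3 ('j') with pos 4 ('b'): MISMATCH
Result: not a palindrome

0


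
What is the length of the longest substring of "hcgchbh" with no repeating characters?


Input: "hcgchbh"
Sliding window (track last position of each char):
  Position 0 ('h'): window [0,0] length 1 -- new best
  Position 1 ('c'): window [0,1] length 2 -- new best
  Position 2 ('g'): window [0,2] length 3 -- new best
  Position 3 ('c'): repeat (last at 1), move window start to 2
  Position 3 ('c'): window [2,3] length 2
  Position 4 ('h'): window [2,4] length 3
  Position 5 ('b'): window [2,5] length 4 -- new best
  Position 6 ('h'): repeat (last at 4), move window start to 5
  Position 6 ('h'): window [5,6] length 2
Longest substring with no repeats: "gchb" with length 4

4


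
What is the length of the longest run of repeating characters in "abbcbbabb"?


Input: "abbcbbabb"
Scanning for longest run:
  Position 1 ('b'): new char, reset run to 1
  Position 2 ('b'): continues run of 'b', length=2
  Position 3 ('c'): new char, reset run to 1
  Position 4 ('b'): new char, reset run to 1
  Position 5 ('b'): continues run of 'b', length=2
  Position 6 ('a'): new char, reset run to 1
  Position 7 ('b'): new char, reset run to 1
  Position 8 ('b'): continues run of 'b', length=2
Longest run: 'b' with length 2

2
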